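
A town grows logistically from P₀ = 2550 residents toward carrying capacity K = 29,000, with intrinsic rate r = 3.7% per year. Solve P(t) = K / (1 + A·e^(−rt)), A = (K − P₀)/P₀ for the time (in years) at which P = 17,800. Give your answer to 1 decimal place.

A = (29000 − 2550)/2550 = 10.37255
17800 = 29000/(1 + 10.37255·e^(−0.037t)) → 1 + 10.37255·e^(−0.037t) = 1.62921
e^(−0.037t) = 0.060661 → t = ln(16.48494)/0.037 = 2.80245/0.037

t ≈ 75.7 years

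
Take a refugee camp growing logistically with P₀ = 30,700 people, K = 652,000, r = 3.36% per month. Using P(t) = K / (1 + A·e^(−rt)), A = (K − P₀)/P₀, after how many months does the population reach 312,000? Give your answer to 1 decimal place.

A = (652000 − 30700)/30700 = 20.23779
312000 = 652000/(1 + 20.23779·e^(−0.0336t)) → 1 + 20.23779·e^(−0.0336t) = 2.08974
e^(−0.0336t) = 0.053847 → t = ln(18.57114)/0.0336 = 2.92161/0.0336

t ≈ 87.0 months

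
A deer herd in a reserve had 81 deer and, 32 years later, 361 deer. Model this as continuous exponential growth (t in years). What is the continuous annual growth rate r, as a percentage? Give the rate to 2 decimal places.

r ≈ 4.67% per year

361 = 81 · e^(r·32)
e^(32r) = 361/81 = 4.45679
r = ln(4.45679) / 32 = 1.49443 / 32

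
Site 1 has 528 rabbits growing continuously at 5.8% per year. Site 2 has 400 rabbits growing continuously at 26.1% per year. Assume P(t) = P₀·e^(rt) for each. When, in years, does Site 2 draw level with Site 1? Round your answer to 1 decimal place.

t ≈ 1.4 years

528·e^(0.058t) = 400·e^(0.261t)
528/400 = e^((0.261 − 0.058)t) → ln(1.32) = 0.203·t
t = 0.27763 / 0.203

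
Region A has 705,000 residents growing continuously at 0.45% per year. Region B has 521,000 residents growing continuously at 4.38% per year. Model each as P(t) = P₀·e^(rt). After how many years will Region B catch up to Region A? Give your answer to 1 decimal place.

705000·e^(0.0045t) = 521000·e^(0.0438t)
705000/521000 = e^((0.0438 − 0.0045)t) → ln(1.35317) = 0.0393·t
t = 0.30245 / 0.0393

t ≈ 7.7 years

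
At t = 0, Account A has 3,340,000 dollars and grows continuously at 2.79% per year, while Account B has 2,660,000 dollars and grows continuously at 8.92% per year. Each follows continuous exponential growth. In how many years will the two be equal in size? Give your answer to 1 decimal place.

3340000·e^(0.0279t) = 2660000·e^(0.0892t)
3340000/2660000 = e^((0.0892 − 0.0279)t) → ln(1.25564) = 0.0613·t
t = 0.22764 / 0.0613

t ≈ 3.7 years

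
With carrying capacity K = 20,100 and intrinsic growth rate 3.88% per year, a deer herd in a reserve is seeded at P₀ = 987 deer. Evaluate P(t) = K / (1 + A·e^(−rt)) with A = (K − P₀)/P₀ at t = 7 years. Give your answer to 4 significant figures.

≈ 1,275 deer

A = (20100 − 987)/987 = 19.36474
P(7) = 20100 / (1 + 19.36474·e^(−0.0388·7)) = 20100 / (1 + 19.36474·0.762159)
= 20100 / 15.75901 ≈ 1275.46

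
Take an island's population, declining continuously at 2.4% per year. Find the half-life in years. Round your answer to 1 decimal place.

half-life ≈ 28.9 years

half-life = ln(2) / |r| = 0.69315 / 0.024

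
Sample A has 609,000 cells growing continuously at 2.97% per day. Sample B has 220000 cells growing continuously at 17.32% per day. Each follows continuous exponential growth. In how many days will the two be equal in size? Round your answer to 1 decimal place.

609000·e^(0.0297t) = 220000·e^(0.1732t)
609000/220000 = e^((0.1732 − 0.0297)t) → ln(2.76818) = 0.1435·t
t = 1.01819 / 0.1435

t ≈ 7.1 days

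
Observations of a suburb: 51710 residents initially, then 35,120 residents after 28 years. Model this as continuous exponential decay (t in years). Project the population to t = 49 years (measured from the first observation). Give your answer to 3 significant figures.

≈ 26,300 residents

r = ln(35120/51710) / 28 ≈ -0.013817 per year
P(49) = 51710 · e^(-0.013817·49) = 51710 · 0.50812 ≈ 26274.8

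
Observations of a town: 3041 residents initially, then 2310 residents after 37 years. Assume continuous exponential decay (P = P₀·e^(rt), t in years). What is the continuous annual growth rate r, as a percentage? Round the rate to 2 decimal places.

2310 = 3041 · e^(r·37)
e^(37r) = 2310/3041 = 0.75962
r = ln(0.75962) / 37 = -0.27494 / 37

r ≈ -0.74% per year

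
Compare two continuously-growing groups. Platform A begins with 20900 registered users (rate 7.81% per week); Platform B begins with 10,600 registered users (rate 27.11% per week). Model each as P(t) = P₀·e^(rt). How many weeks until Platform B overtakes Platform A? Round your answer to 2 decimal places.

20900·e^(0.0781t) = 10600·e^(0.2711t)
20900/10600 = e^((0.2711 − 0.0781)t) → ln(1.9717) = 0.193·t
t = 0.6789 / 0.193

t ≈ 3.52 weeks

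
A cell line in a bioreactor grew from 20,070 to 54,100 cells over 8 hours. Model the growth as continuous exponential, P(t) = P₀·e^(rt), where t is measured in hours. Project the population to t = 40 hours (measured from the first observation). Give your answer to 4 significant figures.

≈ 2,856,000 cells

r = ln(54100/20070) / 8 ≈ 0.123951 per hour
P(40) = 20070 · e^(0.123951·40) = 20070 · 142.3146 ≈ 2856254.07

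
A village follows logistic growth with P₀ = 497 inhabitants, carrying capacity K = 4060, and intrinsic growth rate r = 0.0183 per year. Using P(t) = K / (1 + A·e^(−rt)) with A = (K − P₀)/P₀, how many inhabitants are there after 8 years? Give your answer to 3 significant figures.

A = (4060 − 497)/497 = 7.16901
P(8) = 4060 / (1 + 7.16901·e^(−0.0183·8)) = 4060 / (1 + 7.16901·0.863812)
= 4060 / 7.19268 ≈ 564.46

≈ 564 inhabitants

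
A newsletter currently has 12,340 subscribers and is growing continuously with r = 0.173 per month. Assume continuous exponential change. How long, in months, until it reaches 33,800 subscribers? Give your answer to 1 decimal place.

33800 = 12340 · e^(0.173·t)
t = ln(33800/12340) / 0.173 = ln(2.73906) / 0.173 = 1.00761 / 0.173

t ≈ 5.8 months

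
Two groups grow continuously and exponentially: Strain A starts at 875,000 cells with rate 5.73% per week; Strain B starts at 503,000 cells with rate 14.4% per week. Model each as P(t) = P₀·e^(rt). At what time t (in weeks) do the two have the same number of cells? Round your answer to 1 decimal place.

875000·e^(0.0573t) = 503000·e^(0.144t)
875000/503000 = e^((0.144 − 0.0573)t) → ln(1.73956) = 0.0867·t
t = 0.55363 / 0.0867

t ≈ 6.4 weeks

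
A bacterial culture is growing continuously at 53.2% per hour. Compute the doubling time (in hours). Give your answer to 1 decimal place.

doubling time = ln(2) / |r| = 0.69315 / 0.532

doubling time ≈ 1.3 hours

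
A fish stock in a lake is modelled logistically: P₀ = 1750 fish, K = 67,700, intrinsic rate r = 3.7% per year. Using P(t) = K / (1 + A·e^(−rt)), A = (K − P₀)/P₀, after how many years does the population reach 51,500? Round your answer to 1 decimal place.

A = (67700 − 1750)/1750 = 37.68571
51500 = 67700/(1 + 37.68571·e^(−0.037t)) → 1 + 37.68571·e^(−0.037t) = 1.31456
e^(−0.037t) = 0.008347 → t = ln(119.80335)/0.037 = 4.78585/0.037

t ≈ 129.3 years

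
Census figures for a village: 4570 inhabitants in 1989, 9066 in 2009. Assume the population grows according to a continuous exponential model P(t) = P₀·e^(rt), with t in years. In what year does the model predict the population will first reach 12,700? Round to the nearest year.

r = ln(9066/4570) / 20 = 0.68502/20 ≈ 0.034251 per year
t = ln(12700/4570) / r = 1.02209/0.034251 ≈ 29.84 years after 1989

year 2019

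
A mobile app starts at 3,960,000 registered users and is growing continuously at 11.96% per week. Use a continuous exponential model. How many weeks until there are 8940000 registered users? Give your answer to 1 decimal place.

t ≈ 6.8 weeks

8940000 = 3960000 · e^(0.1196·t)
t = ln(8940000/3960000) / 0.1196 = ln(2.25758) / 0.1196 = 0.81429 / 0.1196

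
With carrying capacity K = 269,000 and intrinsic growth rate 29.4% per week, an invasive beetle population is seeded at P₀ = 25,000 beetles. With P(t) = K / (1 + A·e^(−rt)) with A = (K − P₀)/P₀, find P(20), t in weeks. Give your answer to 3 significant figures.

≈ 262,000 beetles

A = (269000 − 25000)/25000 = 9.76
P(20) = 269000 / (1 + 9.76·e^(−0.294·20)) = 269000 / (1 + 9.76·0.002795)
= 269000 / 1.02728 ≈ 261857.29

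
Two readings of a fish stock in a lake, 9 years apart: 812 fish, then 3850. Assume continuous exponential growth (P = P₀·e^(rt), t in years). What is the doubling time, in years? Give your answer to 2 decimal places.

doubling time ≈ 4.01 years

r = ln(3850/812) / 9 = ln(4.74138) / 9 ≈ 0.172925 per year
doubling time = ln 2 / |r| = 0.69315 / 0.172925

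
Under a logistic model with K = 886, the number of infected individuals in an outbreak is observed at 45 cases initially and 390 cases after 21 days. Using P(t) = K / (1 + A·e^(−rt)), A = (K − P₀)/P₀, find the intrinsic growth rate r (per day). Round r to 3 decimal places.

r ≈ 0.128 per day

A = (886 − 45)/45 = 18.68889
390 = 886/(1 + 18.68889·e^(−r·21)) → e^(−21r) = (2.27179 − 1)/18.68889 = 0.068051
r = −ln(0.068051)/21 = 2.6875/21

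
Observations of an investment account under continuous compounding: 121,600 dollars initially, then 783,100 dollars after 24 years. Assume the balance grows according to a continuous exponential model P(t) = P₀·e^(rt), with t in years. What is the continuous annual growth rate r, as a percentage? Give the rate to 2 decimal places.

r ≈ 7.76% per year

783100 = 121600 · e^(r·24)
e^(24r) = 783100/121600 = 6.43997
r = ln(6.43997) / 24 = 1.86252 / 24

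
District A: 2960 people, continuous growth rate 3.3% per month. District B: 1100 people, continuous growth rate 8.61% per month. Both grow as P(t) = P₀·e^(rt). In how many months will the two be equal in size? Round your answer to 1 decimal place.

t ≈ 18.6 months

2960·e^(0.033t) = 1100·e^(0.0861t)
2960/1100 = e^((0.0861 − 0.033)t) → ln(2.69091) = 0.0531·t
t = 0.98988 / 0.0531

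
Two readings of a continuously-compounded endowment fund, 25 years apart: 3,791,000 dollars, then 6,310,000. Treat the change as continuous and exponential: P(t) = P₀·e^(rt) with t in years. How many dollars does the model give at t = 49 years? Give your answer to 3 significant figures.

r = ln(6310000/3791000) / 25 ≈ 0.02038 per year
P(49) = 3791000 · e^(0.02038·49) = 3791000 · 2.71456 ≈ 10290913.1

≈ 10,300,000 dollars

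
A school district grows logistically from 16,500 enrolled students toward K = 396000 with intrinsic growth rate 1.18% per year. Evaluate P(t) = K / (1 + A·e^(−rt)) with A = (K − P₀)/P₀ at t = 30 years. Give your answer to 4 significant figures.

A = (396000 − 16500)/16500 = 23
P(30) = 396000 / (1 + 23·e^(−0.0118·30)) = 396000 / (1 + 23·0.701875)
= 396000 / 17.14312 ≈ 23099.64

≈ 23,100 enrolled students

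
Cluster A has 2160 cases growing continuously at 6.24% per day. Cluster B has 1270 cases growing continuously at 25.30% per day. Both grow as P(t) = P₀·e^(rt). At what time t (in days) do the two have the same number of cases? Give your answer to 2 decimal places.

2160·e^(0.0624t) = 1270·e^(0.253t)
2160/1270 = e^((0.253 − 0.0624)t) → ln(1.70079) = 0.1906·t
t = 0.53109 / 0.1906

t ≈ 2.79 days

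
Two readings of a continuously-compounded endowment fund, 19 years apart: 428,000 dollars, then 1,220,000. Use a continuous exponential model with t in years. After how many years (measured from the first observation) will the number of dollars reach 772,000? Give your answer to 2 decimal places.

r = ln(1220000/428000) / 19 ≈ 0.055131 per year
t = ln(772000/428000) / r = 0.58986 / 0.055131 ≈ 10.699

t ≈ 10.70 years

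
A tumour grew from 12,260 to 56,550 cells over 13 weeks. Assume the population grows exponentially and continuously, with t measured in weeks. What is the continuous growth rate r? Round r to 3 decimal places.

r ≈ 0.118 per week

56550 = 12260 · e^(r·13)
e^(13r) = 56550/12260 = 4.61256
r = ln(4.61256) / 13 = 1.52878 / 13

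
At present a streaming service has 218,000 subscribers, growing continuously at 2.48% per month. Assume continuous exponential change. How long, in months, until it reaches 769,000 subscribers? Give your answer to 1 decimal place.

769000 = 218000 · e^(0.0248·t)
t = ln(769000/218000) / 0.0248 = ln(3.52752) / 0.0248 = 1.2606 / 0.0248

t ≈ 50.8 months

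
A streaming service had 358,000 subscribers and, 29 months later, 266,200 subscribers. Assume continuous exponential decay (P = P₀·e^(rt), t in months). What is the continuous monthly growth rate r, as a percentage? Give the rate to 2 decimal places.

r ≈ -1.02% per month

266200 = 358000 · e^(r·29)
e^(29r) = 266200/358000 = 0.74358
r = ln(0.74358) / 29 = -0.29629 / 29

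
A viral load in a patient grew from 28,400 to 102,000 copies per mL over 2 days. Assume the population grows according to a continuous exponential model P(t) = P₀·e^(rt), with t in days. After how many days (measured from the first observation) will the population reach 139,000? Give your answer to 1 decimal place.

r = ln(102000/28400) / 2 ≈ 0.639292 per day
t = ln(139000/28400) / r = 1.58808 / 0.639292 ≈ 2.484

t ≈ 2.5 days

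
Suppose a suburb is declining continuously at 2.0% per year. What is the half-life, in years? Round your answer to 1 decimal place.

half-life ≈ 34.7 years

half-life = ln(2) / |r| = 0.69315 / 0.02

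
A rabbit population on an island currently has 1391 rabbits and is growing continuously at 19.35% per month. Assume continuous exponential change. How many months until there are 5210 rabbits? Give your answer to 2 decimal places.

5210 = 1391 · e^(0.1935·t)
t = ln(5210/1391) / 0.1935 = ln(3.74551) / 0.1935 = 1.32056 / 0.1935

t ≈ 6.82 months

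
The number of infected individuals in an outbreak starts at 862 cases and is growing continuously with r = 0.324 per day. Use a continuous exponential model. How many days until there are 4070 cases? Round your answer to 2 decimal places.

4070 = 862 · e^(0.324·t)
t = ln(4070/862) / 0.324 = ln(4.72158) / 0.324 = 1.55214 / 0.324

t ≈ 4.79 days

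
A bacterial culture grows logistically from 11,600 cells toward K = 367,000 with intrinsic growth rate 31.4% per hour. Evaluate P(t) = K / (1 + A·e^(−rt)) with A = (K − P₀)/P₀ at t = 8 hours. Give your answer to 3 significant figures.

A = (367000 − 11600)/11600 = 30.63793
P(8) = 367000 / (1 + 30.63793·e^(−0.314·8)) = 367000 / (1 + 30.63793·0.081106)
= 367000 / 3.48492 ≈ 105311.01

≈ 105,000 cells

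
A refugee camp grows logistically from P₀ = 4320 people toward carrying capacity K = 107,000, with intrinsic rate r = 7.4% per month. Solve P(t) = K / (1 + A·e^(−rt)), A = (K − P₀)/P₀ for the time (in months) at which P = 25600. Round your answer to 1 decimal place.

A = (107000 − 4320)/4320 = 23.76852
25600 = 107000/(1 + 23.76852·e^(−0.074t)) → 1 + 23.76852·e^(−0.074t) = 4.17969
e^(−0.074t) = 0.133777 → t = ln(7.47511)/0.074 = 2.01158/0.074

t ≈ 27.2 months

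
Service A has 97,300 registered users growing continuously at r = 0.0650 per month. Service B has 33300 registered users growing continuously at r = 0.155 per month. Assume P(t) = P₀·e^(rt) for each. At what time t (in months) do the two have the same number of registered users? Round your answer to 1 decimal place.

97300·e^(0.065t) = 33300·e^(0.155t)
97300/33300 = e^((0.155 − 0.065)t) → ln(2.92192) = 0.09·t
t = 1.07224 / 0.09

t ≈ 11.9 months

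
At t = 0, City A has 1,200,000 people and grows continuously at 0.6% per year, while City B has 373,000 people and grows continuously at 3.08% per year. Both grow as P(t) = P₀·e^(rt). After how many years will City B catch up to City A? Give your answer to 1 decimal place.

t ≈ 47.1 years

1200000·e^(0.006t) = 373000·e^(0.0308t)
1200000/373000 = e^((0.0308 − 0.006)t) → ln(3.21716) = 0.0248·t
t = 1.1685 / 0.0248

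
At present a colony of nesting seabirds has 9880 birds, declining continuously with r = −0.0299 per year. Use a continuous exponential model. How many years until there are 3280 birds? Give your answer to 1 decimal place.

t ≈ 36.9 years

3280 = 9880 · e^(-0.0299·t)
t = ln(3280/9880) / -0.0299 = ln(0.33198) / -0.0299 = -1.10267 / -0.0299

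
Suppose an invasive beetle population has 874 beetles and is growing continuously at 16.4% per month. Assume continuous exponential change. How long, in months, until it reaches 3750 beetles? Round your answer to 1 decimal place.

t ≈ 8.9 months

3750 = 874 · e^(0.164·t)
t = ln(3750/874) / 0.164 = ln(4.29062) / 0.164 = 1.45643 / 0.164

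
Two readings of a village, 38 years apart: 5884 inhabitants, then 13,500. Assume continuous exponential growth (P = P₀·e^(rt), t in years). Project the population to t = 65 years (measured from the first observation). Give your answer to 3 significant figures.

r = ln(13500/5884) / 38 ≈ 0.021854 per year
P(65) = 5884 · e^(0.021854·65) = 5884 · 4.13924 ≈ 24355.27

≈ 24,400 inhabitants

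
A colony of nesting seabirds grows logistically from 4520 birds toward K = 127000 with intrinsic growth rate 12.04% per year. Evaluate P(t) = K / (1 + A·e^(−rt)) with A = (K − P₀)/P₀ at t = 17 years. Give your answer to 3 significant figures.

≈ 28,200 birds

A = (127000 − 4520)/4520 = 27.09735
P(17) = 127000 / (1 + 27.09735·e^(−0.1204·17)) = 127000 / (1 + 27.09735·0.129148)
= 127000 / 4.49955 ≈ 28225.01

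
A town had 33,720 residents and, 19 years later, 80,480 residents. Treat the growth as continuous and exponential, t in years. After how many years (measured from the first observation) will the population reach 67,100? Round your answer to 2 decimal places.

t ≈ 15.03 years

r = ln(80480/33720) / 19 ≈ 0.045785 per year
t = ln(67100/33720) / r = 0.68809 / 0.045785 ≈ 15.029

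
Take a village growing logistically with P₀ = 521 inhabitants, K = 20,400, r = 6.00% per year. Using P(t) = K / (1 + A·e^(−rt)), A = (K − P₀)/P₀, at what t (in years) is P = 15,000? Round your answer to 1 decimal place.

A = (20400 − 521)/521 = 38.15547
15000 = 20400/(1 + 38.15547·e^(−0.06t)) → 1 + 38.15547·e^(−0.06t) = 1.36
e^(−0.06t) = 0.009435 → t = ln(105.98742)/0.06 = 4.66332/0.06

t ≈ 77.7 years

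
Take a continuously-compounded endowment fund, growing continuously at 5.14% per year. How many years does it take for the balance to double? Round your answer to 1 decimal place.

doubling time = ln(2) / |r| = 0.69315 / 0.0514

doubling time ≈ 13.5 years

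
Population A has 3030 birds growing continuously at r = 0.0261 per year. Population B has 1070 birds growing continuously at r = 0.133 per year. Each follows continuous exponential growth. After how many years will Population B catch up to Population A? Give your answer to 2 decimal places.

t ≈ 9.74 years

3030·e^(0.0261t) = 1070·e^(0.133t)
3030/1070 = e^((0.133 − 0.0261)t) → ln(2.83178) = 0.1069·t
t = 1.0409 / 0.1069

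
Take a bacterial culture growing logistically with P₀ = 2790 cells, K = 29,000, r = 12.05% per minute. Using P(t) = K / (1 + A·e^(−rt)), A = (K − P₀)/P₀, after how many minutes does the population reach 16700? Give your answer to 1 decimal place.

A = (29000 − 2790)/2790 = 9.39427
16700 = 29000/(1 + 9.39427·e^(−0.1205t)) → 1 + 9.39427·e^(−0.1205t) = 1.73653
e^(−0.1205t) = 0.078402 → t = ln(12.75482)/0.1205 = 2.54591/0.1205

t ≈ 21.1 minutes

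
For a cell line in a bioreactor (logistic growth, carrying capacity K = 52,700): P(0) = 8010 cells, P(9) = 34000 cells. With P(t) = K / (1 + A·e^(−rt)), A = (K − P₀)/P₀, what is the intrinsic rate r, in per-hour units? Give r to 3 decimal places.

r ≈ 0.257 per hour

A = (52700 − 8010)/8010 = 5.57928
34000 = 52700/(1 + 5.57928·e^(−r·9)) → e^(−9r) = (1.55 − 1)/5.57928 = 0.098579
r = −ln(0.098579)/9 = 2.3169/9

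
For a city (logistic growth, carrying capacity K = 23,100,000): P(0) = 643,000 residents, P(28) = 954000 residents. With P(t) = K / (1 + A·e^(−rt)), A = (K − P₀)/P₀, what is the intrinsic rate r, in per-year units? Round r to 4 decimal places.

r ≈ 0.0146 per year

A = (23100000 − 643000)/643000 = 34.92535
954000 = 23100000/(1 + 34.92535·e^(−r·28)) → e^(−28r) = (24.21384 − 1)/34.92535 = 0.66467
r = −ln(0.66467)/28 = 0.40846/28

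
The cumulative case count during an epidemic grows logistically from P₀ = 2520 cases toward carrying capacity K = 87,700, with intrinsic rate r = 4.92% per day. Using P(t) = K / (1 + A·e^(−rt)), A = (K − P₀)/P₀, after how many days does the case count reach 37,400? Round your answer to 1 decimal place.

A = (87700 − 2520)/2520 = 33.80159
37400 = 87700/(1 + 33.80159·e^(−0.0492t)) → 1 + 33.80159·e^(−0.0492t) = 2.34492
e^(−0.0492t) = 0.039789 → t = ln(25.13279)/0.0492 = 3.22417/0.0492

t ≈ 65.5 days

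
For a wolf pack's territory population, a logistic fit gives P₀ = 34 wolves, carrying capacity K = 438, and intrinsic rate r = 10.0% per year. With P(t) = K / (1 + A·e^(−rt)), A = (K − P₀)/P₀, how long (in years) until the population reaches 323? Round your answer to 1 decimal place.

A = (438 − 34)/34 = 11.88235
323 = 438/(1 + 11.88235·e^(−0.1t)) → 1 + 11.88235·e^(−0.1t) = 1.35604
e^(−0.1t) = 0.029964 → t = ln(33.37391)/0.1 = 3.50777/0.1

t ≈ 35.1 years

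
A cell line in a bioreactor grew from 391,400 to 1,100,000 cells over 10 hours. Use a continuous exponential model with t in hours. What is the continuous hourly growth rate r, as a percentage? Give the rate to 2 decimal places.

r ≈ 10.33% per hour

1100000 = 391400 · e^(r·10)
e^(10r) = 1100000/391400 = 2.81042
r = ln(2.81042) / 10 = 1.03334 / 10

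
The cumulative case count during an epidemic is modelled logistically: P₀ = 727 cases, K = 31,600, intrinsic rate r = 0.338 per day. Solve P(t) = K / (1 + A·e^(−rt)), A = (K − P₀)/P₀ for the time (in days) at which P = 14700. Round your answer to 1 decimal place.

A = (31600 − 727)/727 = 42.4663
14700 = 31600/(1 + 42.4663·e^(−0.338t)) → 1 + 42.4663·e^(−0.338t) = 2.14966
e^(−0.338t) = 0.027072 → t = ln(36.93814)/0.338 = 3.60924/0.338

t ≈ 10.7 days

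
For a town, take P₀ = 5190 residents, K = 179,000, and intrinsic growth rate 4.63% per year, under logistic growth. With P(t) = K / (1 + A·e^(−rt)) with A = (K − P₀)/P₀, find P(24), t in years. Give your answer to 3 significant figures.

A = (179000 − 5190)/5190 = 33.4894
P(24) = 179000 / (1 + 33.4894·e^(−0.0463·24)) = 179000 / (1 + 33.4894·0.329164)
= 179000 / 12.0235 ≈ 14887.52

≈ 14,900 residents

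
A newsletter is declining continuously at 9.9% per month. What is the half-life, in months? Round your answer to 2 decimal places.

half-life = ln(2) / |r| = 0.69315 / 0.099

half-life ≈ 7.00 months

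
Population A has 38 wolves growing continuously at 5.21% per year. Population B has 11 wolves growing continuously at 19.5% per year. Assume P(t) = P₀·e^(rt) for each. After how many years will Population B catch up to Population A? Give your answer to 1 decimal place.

38·e^(0.0521t) = 11·e^(0.195t)
38/11 = e^((0.195 − 0.0521)t) → ln(3.45455) = 0.1429·t
t = 1.23969 / 0.1429

t ≈ 8.7 years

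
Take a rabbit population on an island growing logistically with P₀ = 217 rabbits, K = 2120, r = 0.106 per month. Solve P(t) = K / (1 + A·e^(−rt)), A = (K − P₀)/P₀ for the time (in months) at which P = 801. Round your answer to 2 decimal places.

t ≈ 15.78 months

A = (2120 − 217)/217 = 8.76959
801 = 2120/(1 + 8.76959·e^(−0.106t)) → 1 + 8.76959·e^(−0.106t) = 2.64669
e^(−0.106t) = 0.187773 → t = ln(5.32558)/0.106 = 1.67252/0.106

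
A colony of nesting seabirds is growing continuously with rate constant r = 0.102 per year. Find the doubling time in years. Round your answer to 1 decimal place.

doubling time ≈ 6.8 years

doubling time = ln(2) / |r| = 0.69315 / 0.102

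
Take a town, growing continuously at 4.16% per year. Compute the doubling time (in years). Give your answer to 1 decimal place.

doubling time = ln(2) / |r| = 0.69315 / 0.0416

doubling time ≈ 16.7 years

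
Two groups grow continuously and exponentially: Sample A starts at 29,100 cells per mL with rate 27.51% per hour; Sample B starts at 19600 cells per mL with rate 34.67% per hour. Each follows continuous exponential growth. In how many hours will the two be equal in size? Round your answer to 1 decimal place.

29100·e^(0.2751t) = 19600·e^(0.3467t)
29100/19600 = e^((0.3467 − 0.2751)t) → ln(1.48469) = 0.0716·t
t = 0.39521 / 0.0716

t ≈ 5.5 hours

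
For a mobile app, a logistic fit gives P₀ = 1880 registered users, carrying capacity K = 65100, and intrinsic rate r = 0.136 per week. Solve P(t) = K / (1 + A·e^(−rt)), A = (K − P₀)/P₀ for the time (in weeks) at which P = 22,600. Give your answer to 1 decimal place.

t ≈ 21.2 weeks

A = (65100 − 1880)/1880 = 33.62766
22600 = 65100/(1 + 33.62766·e^(−0.136t)) → 1 + 33.62766·e^(−0.136t) = 2.88053
e^(−0.136t) = 0.055922 → t = ln(17.882)/0.136 = 2.88379/0.136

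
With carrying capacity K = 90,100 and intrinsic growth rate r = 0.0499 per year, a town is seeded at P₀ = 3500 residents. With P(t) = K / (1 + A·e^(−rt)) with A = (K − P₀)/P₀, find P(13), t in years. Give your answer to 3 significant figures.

A = (90100 − 3500)/3500 = 24.74286
P(13) = 90100 / (1 + 24.74286·e^(−0.0499·13)) = 90100 / (1 + 24.74286·0.522725)
= 90100 / 13.93371 ≈ 6466.33

≈ 6,470 residents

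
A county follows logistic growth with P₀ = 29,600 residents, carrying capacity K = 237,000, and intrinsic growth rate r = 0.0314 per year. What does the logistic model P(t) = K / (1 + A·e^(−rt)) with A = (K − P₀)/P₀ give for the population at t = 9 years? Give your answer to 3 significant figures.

A = (237000 − 29600)/29600 = 7.00676
P(9) = 237000 / (1 + 7.00676·e^(−0.0314·9)) = 237000 / (1 + 7.00676·0.753821)
= 237000 / 6.28184 ≈ 37727.79

≈ 37,700 residents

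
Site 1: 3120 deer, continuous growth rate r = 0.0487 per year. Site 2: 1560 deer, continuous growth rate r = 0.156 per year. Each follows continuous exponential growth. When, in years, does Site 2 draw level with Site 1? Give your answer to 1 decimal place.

t ≈ 6.5 years

3120·e^(0.0487t) = 1560·e^(0.156t)
3120/1560 = e^((0.156 − 0.0487)t) → ln(2) = 0.1073·t
t = 0.69315 / 0.1073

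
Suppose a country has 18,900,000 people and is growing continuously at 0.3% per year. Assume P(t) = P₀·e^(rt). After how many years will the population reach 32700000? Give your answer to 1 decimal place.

32700000 = 18900000 · e^(0.003·t)
t = ln(32700000/18900000) / 0.003 = ln(1.73016) / 0.003 = 0.54821 / 0.003

t ≈ 182.7 years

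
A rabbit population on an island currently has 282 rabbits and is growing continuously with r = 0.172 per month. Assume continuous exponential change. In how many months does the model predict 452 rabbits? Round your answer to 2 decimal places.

t ≈ 2.74 months

452 = 282 · e^(0.172·t)
t = ln(452/282) / 0.172 = ln(1.60284) / 0.172 = 0.47178 / 0.172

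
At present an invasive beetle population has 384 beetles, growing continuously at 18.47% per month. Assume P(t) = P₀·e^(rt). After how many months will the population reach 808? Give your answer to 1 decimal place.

t ≈ 4.0 months

808 = 384 · e^(0.1847·t)
t = ln(808/384) / 0.1847 = ln(2.10417) / 0.1847 = 0.74392 / 0.1847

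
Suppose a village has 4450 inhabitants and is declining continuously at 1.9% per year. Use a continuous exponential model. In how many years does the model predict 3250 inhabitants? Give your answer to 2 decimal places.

3250 = 4450 · e^(-0.019·t)
t = ln(3250/4450) / -0.019 = ln(0.73034) / -0.019 = -0.31425 / -0.019

t ≈ 16.54 years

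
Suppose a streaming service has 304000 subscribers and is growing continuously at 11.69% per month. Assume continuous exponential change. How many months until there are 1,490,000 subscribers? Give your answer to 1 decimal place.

t ≈ 13.6 months

1490000 = 304000 · e^(0.1169·t)
t = ln(1490000/304000) / 0.1169 = ln(4.90132) / 0.1169 = 1.5895 / 0.1169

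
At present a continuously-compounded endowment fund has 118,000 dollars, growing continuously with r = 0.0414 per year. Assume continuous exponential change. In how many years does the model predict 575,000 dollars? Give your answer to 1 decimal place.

575000 = 118000 · e^(0.0414·t)
t = ln(575000/118000) / 0.0414 = ln(4.87288) / 0.0414 = 1.58369 / 0.0414

t ≈ 38.3 years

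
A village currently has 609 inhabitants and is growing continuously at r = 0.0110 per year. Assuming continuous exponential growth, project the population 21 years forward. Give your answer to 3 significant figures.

≈ 767 inhabitants

P(21) = 609 · e^(0.011·21) = 609 · e^(0.231)
= 609 · 1.25986 ≈ 767.25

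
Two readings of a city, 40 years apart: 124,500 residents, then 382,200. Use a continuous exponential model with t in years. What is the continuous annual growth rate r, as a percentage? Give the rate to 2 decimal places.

382200 = 124500 · e^(r·40)
e^(40r) = 382200/124500 = 3.06988
r = ln(3.06988) / 40 = 1.12164 / 40

r ≈ 2.80% per year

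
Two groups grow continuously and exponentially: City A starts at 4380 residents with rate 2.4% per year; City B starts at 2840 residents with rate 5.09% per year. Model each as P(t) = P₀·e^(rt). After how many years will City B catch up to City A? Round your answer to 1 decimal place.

4380·e^(0.024t) = 2840·e^(0.0509t)
4380/2840 = e^((0.0509 − 0.024)t) → ln(1.54225) = 0.0269·t
t = 0.43324 / 0.0269

t ≈ 16.1 years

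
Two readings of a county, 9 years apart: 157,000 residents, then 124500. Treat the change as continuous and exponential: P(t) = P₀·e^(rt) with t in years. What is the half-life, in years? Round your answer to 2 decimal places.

r = ln(124500/157000) / 9 = ln(0.79299) / 9 ≈ -0.025771 per year
half-life = ln 2 / |r| = 0.69315 / 0.025771

half-life ≈ 26.90 years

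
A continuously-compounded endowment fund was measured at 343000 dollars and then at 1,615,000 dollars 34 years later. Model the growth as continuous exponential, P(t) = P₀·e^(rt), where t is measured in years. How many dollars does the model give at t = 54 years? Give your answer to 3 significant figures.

r = ln(1615000/343000) / 34 ≈ 0.045569 per year
P(54) = 343000 · e^(0.045569·54) = 343000 · 11.71357 ≈ 4017754.11

≈ 4,020,000 dollars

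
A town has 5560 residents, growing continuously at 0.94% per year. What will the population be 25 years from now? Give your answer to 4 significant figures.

≈ 7,033 residents

P(25) = 5560 · e^(0.0094·25) = 5560 · e^(0.235)
= 5560 · 1.26491 ≈ 7032.89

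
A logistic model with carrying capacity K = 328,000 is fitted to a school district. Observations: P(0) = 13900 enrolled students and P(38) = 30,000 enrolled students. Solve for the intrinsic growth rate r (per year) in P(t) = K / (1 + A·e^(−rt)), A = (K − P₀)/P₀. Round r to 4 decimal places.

A = (328000 − 13900)/13900 = 22.59712
30000 = 328000/(1 + 22.59712·e^(−r·38)) → e^(−38r) = (10.93333 − 1)/22.59712 = 0.439584
r = −ln(0.439584)/38 = 0.82193/38

r ≈ 0.0216 per year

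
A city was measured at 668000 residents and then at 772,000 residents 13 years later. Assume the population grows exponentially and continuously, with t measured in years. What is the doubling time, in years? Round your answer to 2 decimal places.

doubling time ≈ 62.27 years

r = ln(772000/668000) / 13 = ln(1.15569) / 13 ≈ 0.01113 per year
doubling time = ln 2 / |r| = 0.69315 / 0.01113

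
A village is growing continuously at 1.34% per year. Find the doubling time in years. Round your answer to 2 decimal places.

doubling time = ln(2) / |r| = 0.69315 / 0.0134

doubling time ≈ 51.73 years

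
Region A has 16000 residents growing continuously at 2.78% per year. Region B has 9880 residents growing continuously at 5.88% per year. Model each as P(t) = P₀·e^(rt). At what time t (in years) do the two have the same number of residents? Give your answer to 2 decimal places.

16000·e^(0.0278t) = 9880·e^(0.0588t)
16000/9880 = e^((0.0588 − 0.0278)t) → ln(1.61943) = 0.031·t
t = 0.48208 / 0.031

t ≈ 15.55 years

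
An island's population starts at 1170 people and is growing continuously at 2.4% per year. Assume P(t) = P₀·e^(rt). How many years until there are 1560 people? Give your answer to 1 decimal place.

t ≈ 12.0 years

1560 = 1170 · e^(0.024·t)
t = ln(1560/1170) / 0.024 = ln(1.33333) / 0.024 = 0.28768 / 0.024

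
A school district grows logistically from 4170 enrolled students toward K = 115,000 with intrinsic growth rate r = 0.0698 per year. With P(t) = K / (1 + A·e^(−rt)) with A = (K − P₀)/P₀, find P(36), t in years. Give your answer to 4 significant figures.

≈ 36,460 enrolled students

A = (115000 − 4170)/4170 = 26.57794
P(36) = 115000 / (1 + 26.57794·e^(−0.0698·36)) = 115000 / (1 + 26.57794·0.081041)
= 115000 / 3.1539 ≈ 36462.76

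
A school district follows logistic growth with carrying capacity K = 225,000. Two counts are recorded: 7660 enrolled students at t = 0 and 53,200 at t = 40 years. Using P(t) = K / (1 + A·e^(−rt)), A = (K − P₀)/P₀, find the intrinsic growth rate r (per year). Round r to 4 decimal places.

A = (225000 − 7660)/7660 = 28.37337
53200 = 225000/(1 + 28.37337·e^(−r·40)) → e^(−40r) = (4.22932 − 1)/28.37337 = 0.113815
r = −ln(0.113815)/40 = 2.17318/40

r ≈ 0.0543 per year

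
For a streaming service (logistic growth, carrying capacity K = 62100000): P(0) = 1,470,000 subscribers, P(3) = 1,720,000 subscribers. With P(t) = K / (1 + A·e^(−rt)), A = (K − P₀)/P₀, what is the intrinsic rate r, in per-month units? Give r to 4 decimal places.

A = (62100000 − 1470000)/1470000 = 41.2449
1720000 = 62100000/(1 + 41.2449·e^(−r·3)) → e^(−3r) = (36.10465 − 1)/41.2449 = 0.851127
r = −ln(0.851127)/3 = 0.16119/3

r ≈ 0.0537 per month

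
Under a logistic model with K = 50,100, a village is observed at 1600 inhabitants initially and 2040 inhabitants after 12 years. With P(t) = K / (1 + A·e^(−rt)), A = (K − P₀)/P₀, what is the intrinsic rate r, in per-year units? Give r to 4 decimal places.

A = (50100 − 1600)/1600 = 30.3125
2040 = 50100/(1 + 30.3125·e^(−r·12)) → e^(−12r) = (24.55882 − 1)/30.3125 = 0.777198
r = −ln(0.777198)/12 = 0.25206/12

r ≈ 0.0210 per year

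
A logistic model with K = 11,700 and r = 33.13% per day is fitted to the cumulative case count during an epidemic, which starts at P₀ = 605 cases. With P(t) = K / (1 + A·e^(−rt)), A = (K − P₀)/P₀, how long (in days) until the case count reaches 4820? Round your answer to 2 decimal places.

A = (11700 − 605)/605 = 18.33884
4820 = 11700/(1 + 18.33884·e^(−0.3313t)) → 1 + 18.33884·e^(−0.3313t) = 2.42739
e^(−0.3313t) = 0.077834 → t = ln(12.84785)/0.3313 = 2.55318/0.3313

t ≈ 7.71 days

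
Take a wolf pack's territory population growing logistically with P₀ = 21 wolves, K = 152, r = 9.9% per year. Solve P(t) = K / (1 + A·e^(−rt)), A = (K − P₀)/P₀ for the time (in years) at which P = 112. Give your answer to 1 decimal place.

A = (152 − 21)/21 = 6.2381
112 = 152/(1 + 6.2381·e^(−0.099t)) → 1 + 6.2381·e^(−0.099t) = 1.35714
e^(−0.099t) = 0.057252 → t = ln(17.46667)/0.099 = 2.86029/0.099

t ≈ 28.9 years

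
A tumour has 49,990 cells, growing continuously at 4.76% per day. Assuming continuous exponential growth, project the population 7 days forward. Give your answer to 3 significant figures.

≈ 69,800 cells

P(7) = 49990 · e^(0.0476·7) = 49990 · e^(0.3332)
= 49990 · 1.39543 ≈ 69757.36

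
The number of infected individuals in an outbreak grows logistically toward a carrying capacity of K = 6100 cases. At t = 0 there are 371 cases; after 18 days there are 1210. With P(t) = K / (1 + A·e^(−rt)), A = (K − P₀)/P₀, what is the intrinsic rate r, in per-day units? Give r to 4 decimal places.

r ≈ 0.0745 per day

A = (6100 − 371)/371 = 15.44205
1210 = 6100/(1 + 15.44205·e^(−r·18)) → e^(−18r) = (5.04132 − 1)/15.44205 = 0.261709
r = −ln(0.261709)/18 = 1.34052/18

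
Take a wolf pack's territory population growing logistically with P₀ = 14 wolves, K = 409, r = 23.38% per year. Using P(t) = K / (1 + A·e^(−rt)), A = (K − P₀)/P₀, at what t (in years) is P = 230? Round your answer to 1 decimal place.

A = (409 − 14)/14 = 28.21429
230 = 409/(1 + 28.21429·e^(−0.2338t)) → 1 + 28.21429·e^(−0.2338t) = 1.77826
e^(−0.2338t) = 0.027584 → t = ln(36.25299)/0.2338 = 3.59052/0.2338

t ≈ 15.4 years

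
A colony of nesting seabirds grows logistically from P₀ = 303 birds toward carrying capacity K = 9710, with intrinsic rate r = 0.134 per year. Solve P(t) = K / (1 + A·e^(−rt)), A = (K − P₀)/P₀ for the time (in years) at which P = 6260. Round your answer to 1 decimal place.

t ≈ 30.1 years

A = (9710 − 303)/303 = 31.0462
6260 = 9710/(1 + 31.0462·e^(−0.134t)) → 1 + 31.0462·e^(−0.134t) = 1.55112
e^(−0.134t) = 0.017752 → t = ln(56.33311)/0.134 = 4.03128/0.134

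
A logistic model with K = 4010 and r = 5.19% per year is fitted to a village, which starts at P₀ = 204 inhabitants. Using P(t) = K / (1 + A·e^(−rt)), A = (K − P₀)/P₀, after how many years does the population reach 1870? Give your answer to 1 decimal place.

A = (4010 − 204)/204 = 18.65686
1870 = 4010/(1 + 18.65686·e^(−0.0519t)) → 1 + 18.65686·e^(−0.0519t) = 2.14439
e^(−0.0519t) = 0.061339 → t = ln(16.30296)/0.0519 = 2.79135/0.0519

t ≈ 53.8 years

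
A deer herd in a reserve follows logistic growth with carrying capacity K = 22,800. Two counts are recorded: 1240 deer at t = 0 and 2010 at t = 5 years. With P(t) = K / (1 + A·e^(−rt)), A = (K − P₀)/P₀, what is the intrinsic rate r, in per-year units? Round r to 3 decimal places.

r ≈ 0.104 per year

A = (22800 − 1240)/1240 = 17.3871
2010 = 22800/(1 + 17.3871·e^(−r·5)) → e^(−5r) = (11.34328 − 1)/17.3871 = 0.594883
r = −ln(0.594883)/5 = 0.51939/5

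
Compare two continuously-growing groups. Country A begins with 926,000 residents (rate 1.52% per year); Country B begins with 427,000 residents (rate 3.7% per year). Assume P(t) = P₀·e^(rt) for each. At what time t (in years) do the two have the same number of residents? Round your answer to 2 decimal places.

926000·e^(0.0152t) = 427000·e^(0.037t)
926000/427000 = e^((0.037 − 0.0152)t) → ln(2.16862) = 0.0218·t
t = 0.77409 / 0.0218

t ≈ 35.51 years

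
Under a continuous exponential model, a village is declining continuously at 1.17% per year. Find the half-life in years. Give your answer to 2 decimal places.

half-life ≈ 59.24 years

half-life = ln(2) / |r| = 0.69315 / 0.0117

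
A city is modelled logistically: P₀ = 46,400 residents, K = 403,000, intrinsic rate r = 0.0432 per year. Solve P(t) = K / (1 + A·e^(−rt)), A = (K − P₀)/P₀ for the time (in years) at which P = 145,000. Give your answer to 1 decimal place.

A = (403000 − 46400)/46400 = 7.68534
145000 = 403000/(1 + 7.68534·e^(−0.0432t)) → 1 + 7.68534·e^(−0.0432t) = 2.77931
e^(−0.0432t) = 0.23152 → t = ln(4.31928)/0.0432 = 1.46309/0.0432

t ≈ 33.9 years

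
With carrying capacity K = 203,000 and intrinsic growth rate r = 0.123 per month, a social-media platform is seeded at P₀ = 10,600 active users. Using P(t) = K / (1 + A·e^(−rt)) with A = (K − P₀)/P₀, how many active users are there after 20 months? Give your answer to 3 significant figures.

A = (203000 − 10600)/10600 = 18.15094
P(20) = 203000 / (1 + 18.15094·e^(−0.123·20)) = 203000 / (1 + 18.15094·0.085435)
= 203000 / 2.55072 ≈ 79585.22

≈ 79,600 active users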